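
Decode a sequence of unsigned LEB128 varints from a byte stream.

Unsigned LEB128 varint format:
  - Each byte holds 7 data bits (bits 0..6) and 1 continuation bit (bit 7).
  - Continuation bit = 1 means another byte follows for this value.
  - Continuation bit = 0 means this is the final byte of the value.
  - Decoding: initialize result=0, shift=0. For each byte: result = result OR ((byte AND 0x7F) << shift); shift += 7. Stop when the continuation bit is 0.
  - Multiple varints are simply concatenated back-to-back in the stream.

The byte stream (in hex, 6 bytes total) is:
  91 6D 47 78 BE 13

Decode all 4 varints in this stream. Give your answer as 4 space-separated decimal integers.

  byte[0]=0x91 cont=1 payload=0x11=17: acc |= 17<<0 -> acc=17 shift=7
  byte[1]=0x6D cont=0 payload=0x6D=109: acc |= 109<<7 -> acc=13969 shift=14 [end]
Varint 1: bytes[0:2] = 91 6D -> value 13969 (2 byte(s))
  byte[2]=0x47 cont=0 payload=0x47=71: acc |= 71<<0 -> acc=71 shift=7 [end]
Varint 2: bytes[2:3] = 47 -> value 71 (1 byte(s))
  byte[3]=0x78 cont=0 payload=0x78=120: acc |= 120<<0 -> acc=120 shift=7 [end]
Varint 3: bytes[3:4] = 78 -> value 120 (1 byte(s))
  byte[4]=0xBE cont=1 payload=0x3E=62: acc |= 62<<0 -> acc=62 shift=7
  byte[5]=0x13 cont=0 payload=0x13=19: acc |= 19<<7 -> acc=2494 shift=14 [end]
Varint 4: bytes[4:6] = BE 13 -> value 2494 (2 byte(s))

Answer: 13969 71 120 2494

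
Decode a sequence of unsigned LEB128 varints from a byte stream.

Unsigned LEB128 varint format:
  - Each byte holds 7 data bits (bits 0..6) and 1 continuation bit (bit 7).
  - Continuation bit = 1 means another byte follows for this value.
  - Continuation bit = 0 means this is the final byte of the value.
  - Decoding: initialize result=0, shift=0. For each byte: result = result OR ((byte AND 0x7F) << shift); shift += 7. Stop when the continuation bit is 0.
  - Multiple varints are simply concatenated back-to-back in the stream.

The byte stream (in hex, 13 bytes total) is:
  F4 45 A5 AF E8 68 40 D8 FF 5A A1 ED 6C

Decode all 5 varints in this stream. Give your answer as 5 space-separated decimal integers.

Answer: 8948 219813797 64 1490904 1783457

Derivation:
  byte[0]=0xF4 cont=1 payload=0x74=116: acc |= 116<<0 -> acc=116 shift=7
  byte[1]=0x45 cont=0 payload=0x45=69: acc |= 69<<7 -> acc=8948 shift=14 [end]
Varint 1: bytes[0:2] = F4 45 -> value 8948 (2 byte(s))
  byte[2]=0xA5 cont=1 payload=0x25=37: acc |= 37<<0 -> acc=37 shift=7
  byte[3]=0xAF cont=1 payload=0x2F=47: acc |= 47<<7 -> acc=6053 shift=14
  byte[4]=0xE8 cont=1 payload=0x68=104: acc |= 104<<14 -> acc=1709989 shift=21
  byte[5]=0x68 cont=0 payload=0x68=104: acc |= 104<<21 -> acc=219813797 shift=28 [end]
Varint 2: bytes[2:6] = A5 AF E8 68 -> value 219813797 (4 byte(s))
  byte[6]=0x40 cont=0 payload=0x40=64: acc |= 64<<0 -> acc=64 shift=7 [end]
Varint 3: bytes[6:7] = 40 -> value 64 (1 byte(s))
  byte[7]=0xD8 cont=1 payload=0x58=88: acc |= 88<<0 -> acc=88 shift=7
  byte[8]=0xFF cont=1 payload=0x7F=127: acc |= 127<<7 -> acc=16344 shift=14
  byte[9]=0x5A cont=0 payload=0x5A=90: acc |= 90<<14 -> acc=1490904 shift=21 [end]
Varint 4: bytes[7:10] = D8 FF 5A -> value 1490904 (3 byte(s))
  byte[10]=0xA1 cont=1 payload=0x21=33: acc |= 33<<0 -> acc=33 shift=7
  byte[11]=0xED cont=1 payload=0x6D=109: acc |= 109<<7 -> acc=13985 shift=14
  byte[12]=0x6C cont=0 payload=0x6C=108: acc |= 108<<14 -> acc=1783457 shift=21 [end]
Varint 5: bytes[10:13] = A1 ED 6C -> value 1783457 (3 byte(s))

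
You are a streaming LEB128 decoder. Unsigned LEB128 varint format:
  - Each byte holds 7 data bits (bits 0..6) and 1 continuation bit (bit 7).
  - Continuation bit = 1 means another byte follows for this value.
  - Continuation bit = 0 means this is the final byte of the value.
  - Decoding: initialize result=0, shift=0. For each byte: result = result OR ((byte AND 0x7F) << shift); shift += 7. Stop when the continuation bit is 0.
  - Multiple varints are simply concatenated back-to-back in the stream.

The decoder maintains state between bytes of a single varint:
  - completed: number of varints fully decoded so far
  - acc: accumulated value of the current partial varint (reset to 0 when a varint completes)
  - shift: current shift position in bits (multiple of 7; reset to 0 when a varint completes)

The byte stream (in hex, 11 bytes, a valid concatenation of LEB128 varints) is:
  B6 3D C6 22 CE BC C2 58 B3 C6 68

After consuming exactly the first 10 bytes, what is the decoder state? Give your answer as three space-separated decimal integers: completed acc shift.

Answer: 3 9011 14

Derivation:
byte[0]=0xB6 cont=1 payload=0x36: acc |= 54<<0 -> completed=0 acc=54 shift=7
byte[1]=0x3D cont=0 payload=0x3D: varint #1 complete (value=7862); reset -> completed=1 acc=0 shift=0
byte[2]=0xC6 cont=1 payload=0x46: acc |= 70<<0 -> completed=1 acc=70 shift=7
byte[3]=0x22 cont=0 payload=0x22: varint #2 complete (value=4422); reset -> completed=2 acc=0 shift=0
byte[4]=0xCE cont=1 payload=0x4E: acc |= 78<<0 -> completed=2 acc=78 shift=7
byte[5]=0xBC cont=1 payload=0x3C: acc |= 60<<7 -> completed=2 acc=7758 shift=14
byte[6]=0xC2 cont=1 payload=0x42: acc |= 66<<14 -> completed=2 acc=1089102 shift=21
byte[7]=0x58 cont=0 payload=0x58: varint #3 complete (value=185638478); reset -> completed=3 acc=0 shift=0
byte[8]=0xB3 cont=1 payload=0x33: acc |= 51<<0 -> completed=3 acc=51 shift=7
byte[9]=0xC6 cont=1 payload=0x46: acc |= 70<<7 -> completed=3 acc=9011 shift=14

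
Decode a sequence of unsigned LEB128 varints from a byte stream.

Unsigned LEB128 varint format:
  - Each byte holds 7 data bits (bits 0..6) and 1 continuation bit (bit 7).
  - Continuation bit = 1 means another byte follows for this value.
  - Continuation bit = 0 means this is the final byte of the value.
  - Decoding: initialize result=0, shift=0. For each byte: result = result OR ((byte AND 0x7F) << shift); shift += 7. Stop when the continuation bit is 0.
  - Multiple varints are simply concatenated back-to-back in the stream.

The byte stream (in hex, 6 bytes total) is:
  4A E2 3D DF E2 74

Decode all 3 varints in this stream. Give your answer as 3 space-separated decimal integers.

  byte[0]=0x4A cont=0 payload=0x4A=74: acc |= 74<<0 -> acc=74 shift=7 [end]
Varint 1: bytes[0:1] = 4A -> value 74 (1 byte(s))
  byte[1]=0xE2 cont=1 payload=0x62=98: acc |= 98<<0 -> acc=98 shift=7
  byte[2]=0x3D cont=0 payload=0x3D=61: acc |= 61<<7 -> acc=7906 shift=14 [end]
Varint 2: bytes[1:3] = E2 3D -> value 7906 (2 byte(s))
  byte[3]=0xDF cont=1 payload=0x5F=95: acc |= 95<<0 -> acc=95 shift=7
  byte[4]=0xE2 cont=1 payload=0x62=98: acc |= 98<<7 -> acc=12639 shift=14
  byte[5]=0x74 cont=0 payload=0x74=116: acc |= 116<<14 -> acc=1913183 shift=21 [end]
Varint 3: bytes[3:6] = DF E2 74 -> value 1913183 (3 byte(s))

Answer: 74 7906 1913183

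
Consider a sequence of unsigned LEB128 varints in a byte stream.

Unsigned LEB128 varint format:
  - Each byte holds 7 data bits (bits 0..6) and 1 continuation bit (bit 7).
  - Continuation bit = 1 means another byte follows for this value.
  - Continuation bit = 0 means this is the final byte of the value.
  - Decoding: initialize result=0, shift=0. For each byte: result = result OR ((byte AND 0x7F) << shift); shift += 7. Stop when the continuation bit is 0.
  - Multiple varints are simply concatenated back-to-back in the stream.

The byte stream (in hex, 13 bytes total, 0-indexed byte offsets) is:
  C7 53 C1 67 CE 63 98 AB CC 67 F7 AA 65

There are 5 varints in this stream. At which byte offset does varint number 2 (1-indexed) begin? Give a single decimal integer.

  byte[0]=0xC7 cont=1 payload=0x47=71: acc |= 71<<0 -> acc=71 shift=7
  byte[1]=0x53 cont=0 payload=0x53=83: acc |= 83<<7 -> acc=10695 shift=14 [end]
Varint 1: bytes[0:2] = C7 53 -> value 10695 (2 byte(s))
  byte[2]=0xC1 cont=1 payload=0x41=65: acc |= 65<<0 -> acc=65 shift=7
  byte[3]=0x67 cont=0 payload=0x67=103: acc |= 103<<7 -> acc=13249 shift=14 [end]
Varint 2: bytes[2:4] = C1 67 -> value 13249 (2 byte(s))
  byte[4]=0xCE cont=1 payload=0x4E=78: acc |= 78<<0 -> acc=78 shift=7
  byte[5]=0x63 cont=0 payload=0x63=99: acc |= 99<<7 -> acc=12750 shift=14 [end]
Varint 3: bytes[4:6] = CE 63 -> value 12750 (2 byte(s))
  byte[6]=0x98 cont=1 payload=0x18=24: acc |= 24<<0 -> acc=24 shift=7
  byte[7]=0xAB cont=1 payload=0x2B=43: acc |= 43<<7 -> acc=5528 shift=14
  byte[8]=0xCC cont=1 payload=0x4C=76: acc |= 76<<14 -> acc=1250712 shift=21
  byte[9]=0x67 cont=0 payload=0x67=103: acc |= 103<<21 -> acc=217257368 shift=28 [end]
Varint 4: bytes[6:10] = 98 AB CC 67 -> value 217257368 (4 byte(s))
  byte[10]=0xF7 cont=1 payload=0x77=119: acc |= 119<<0 -> acc=119 shift=7
  byte[11]=0xAA cont=1 payload=0x2A=42: acc |= 42<<7 -> acc=5495 shift=14
  byte[12]=0x65 cont=0 payload=0x65=101: acc |= 101<<14 -> acc=1660279 shift=21 [end]
Varint 5: bytes[10:13] = F7 AA 65 -> value 1660279 (3 byte(s))

Answer: 2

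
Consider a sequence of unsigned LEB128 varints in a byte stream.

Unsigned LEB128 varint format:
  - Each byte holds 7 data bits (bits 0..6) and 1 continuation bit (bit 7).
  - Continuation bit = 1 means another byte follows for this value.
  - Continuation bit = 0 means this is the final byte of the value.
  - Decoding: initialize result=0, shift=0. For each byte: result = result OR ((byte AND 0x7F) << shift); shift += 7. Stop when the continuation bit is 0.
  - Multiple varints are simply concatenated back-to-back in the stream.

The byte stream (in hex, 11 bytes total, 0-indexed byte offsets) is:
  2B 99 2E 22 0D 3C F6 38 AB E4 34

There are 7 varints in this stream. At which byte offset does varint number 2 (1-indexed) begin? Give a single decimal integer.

  byte[0]=0x2B cont=0 payload=0x2B=43: acc |= 43<<0 -> acc=43 shift=7 [end]
Varint 1: bytes[0:1] = 2B -> value 43 (1 byte(s))
  byte[1]=0x99 cont=1 payload=0x19=25: acc |= 25<<0 -> acc=25 shift=7
  byte[2]=0x2E cont=0 payload=0x2E=46: acc |= 46<<7 -> acc=5913 shift=14 [end]
Varint 2: bytes[1:3] = 99 2E -> value 5913 (2 byte(s))
  byte[3]=0x22 cont=0 payload=0x22=34: acc |= 34<<0 -> acc=34 shift=7 [end]
Varint 3: bytes[3:4] = 22 -> value 34 (1 byte(s))
  byte[4]=0x0D cont=0 payload=0x0D=13: acc |= 13<<0 -> acc=13 shift=7 [end]
Varint 4: bytes[4:5] = 0D -> value 13 (1 byte(s))
  byte[5]=0x3C cont=0 payload=0x3C=60: acc |= 60<<0 -> acc=60 shift=7 [end]
Varint 5: bytes[5:6] = 3C -> value 60 (1 byte(s))
  byte[6]=0xF6 cont=1 payload=0x76=118: acc |= 118<<0 -> acc=118 shift=7
  byte[7]=0x38 cont=0 payload=0x38=56: acc |= 56<<7 -> acc=7286 shift=14 [end]
Varint 6: bytes[6:8] = F6 38 -> value 7286 (2 byte(s))
  byte[8]=0xAB cont=1 payload=0x2B=43: acc |= 43<<0 -> acc=43 shift=7
  byte[9]=0xE4 cont=1 payload=0x64=100: acc |= 100<<7 -> acc=12843 shift=14
  byte[10]=0x34 cont=0 payload=0x34=52: acc |= 52<<14 -> acc=864811 shift=21 [end]
Varint 7: bytes[8:11] = AB E4 34 -> value 864811 (3 byte(s))

Answer: 1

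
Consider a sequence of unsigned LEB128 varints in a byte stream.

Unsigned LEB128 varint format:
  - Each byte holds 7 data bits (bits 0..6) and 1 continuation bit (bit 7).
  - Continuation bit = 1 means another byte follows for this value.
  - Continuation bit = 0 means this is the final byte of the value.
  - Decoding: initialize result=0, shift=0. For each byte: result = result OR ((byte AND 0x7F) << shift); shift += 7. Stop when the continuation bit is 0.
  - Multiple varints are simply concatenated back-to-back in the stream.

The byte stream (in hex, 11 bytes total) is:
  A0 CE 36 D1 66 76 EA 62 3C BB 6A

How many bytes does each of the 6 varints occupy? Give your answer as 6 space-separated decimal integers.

  byte[0]=0xA0 cont=1 payload=0x20=32: acc |= 32<<0 -> acc=32 shift=7
  byte[1]=0xCE cont=1 payload=0x4E=78: acc |= 78<<7 -> acc=10016 shift=14
  byte[2]=0x36 cont=0 payload=0x36=54: acc |= 54<<14 -> acc=894752 shift=21 [end]
Varint 1: bytes[0:3] = A0 CE 36 -> value 894752 (3 byte(s))
  byte[3]=0xD1 cont=1 payload=0x51=81: acc |= 81<<0 -> acc=81 shift=7
  byte[4]=0x66 cont=0 payload=0x66=102: acc |= 102<<7 -> acc=13137 shift=14 [end]
Varint 2: bytes[3:5] = D1 66 -> value 13137 (2 byte(s))
  byte[5]=0x76 cont=0 payload=0x76=118: acc |= 118<<0 -> acc=118 shift=7 [end]
Varint 3: bytes[5:6] = 76 -> value 118 (1 byte(s))
  byte[6]=0xEA cont=1 payload=0x6A=106: acc |= 106<<0 -> acc=106 shift=7
  byte[7]=0x62 cont=0 payload=0x62=98: acc |= 98<<7 -> acc=12650 shift=14 [end]
Varint 4: bytes[6:8] = EA 62 -> value 12650 (2 byte(s))
  byte[8]=0x3C cont=0 payload=0x3C=60: acc |= 60<<0 -> acc=60 shift=7 [end]
Varint 5: bytes[8:9] = 3C -> value 60 (1 byte(s))
  byte[9]=0xBB cont=1 payload=0x3B=59: acc |= 59<<0 -> acc=59 shift=7
  byte[10]=0x6A cont=0 payload=0x6A=106: acc |= 106<<7 -> acc=13627 shift=14 [end]
Varint 6: bytes[9:11] = BB 6A -> value 13627 (2 byte(s))

Answer: 3 2 1 2 1 2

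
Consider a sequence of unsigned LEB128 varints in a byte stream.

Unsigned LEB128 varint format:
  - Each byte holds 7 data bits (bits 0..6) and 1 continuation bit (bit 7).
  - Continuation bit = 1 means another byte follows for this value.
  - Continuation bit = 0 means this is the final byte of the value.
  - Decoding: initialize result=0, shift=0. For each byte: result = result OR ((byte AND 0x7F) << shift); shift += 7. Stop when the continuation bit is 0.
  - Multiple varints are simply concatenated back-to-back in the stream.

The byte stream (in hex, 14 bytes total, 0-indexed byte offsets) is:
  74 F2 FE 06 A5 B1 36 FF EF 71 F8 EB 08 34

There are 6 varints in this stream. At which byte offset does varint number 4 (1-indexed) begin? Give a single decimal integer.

  byte[0]=0x74 cont=0 payload=0x74=116: acc |= 116<<0 -> acc=116 shift=7 [end]
Varint 1: bytes[0:1] = 74 -> value 116 (1 byte(s))
  byte[1]=0xF2 cont=1 payload=0x72=114: acc |= 114<<0 -> acc=114 shift=7
  byte[2]=0xFE cont=1 payload=0x7E=126: acc |= 126<<7 -> acc=16242 shift=14
  byte[3]=0x06 cont=0 payload=0x06=6: acc |= 6<<14 -> acc=114546 shift=21 [end]
Varint 2: bytes[1:4] = F2 FE 06 -> value 114546 (3 byte(s))
  byte[4]=0xA5 cont=1 payload=0x25=37: acc |= 37<<0 -> acc=37 shift=7
  byte[5]=0xB1 cont=1 payload=0x31=49: acc |= 49<<7 -> acc=6309 shift=14
  byte[6]=0x36 cont=0 payload=0x36=54: acc |= 54<<14 -> acc=891045 shift=21 [end]
Varint 3: bytes[4:7] = A5 B1 36 -> value 891045 (3 byte(s))
  byte[7]=0xFF cont=1 payload=0x7F=127: acc |= 127<<0 -> acc=127 shift=7
  byte[8]=0xEF cont=1 payload=0x6F=111: acc |= 111<<7 -> acc=14335 shift=14
  byte[9]=0x71 cont=0 payload=0x71=113: acc |= 113<<14 -> acc=1865727 shift=21 [end]
Varint 4: bytes[7:10] = FF EF 71 -> value 1865727 (3 byte(s))
  byte[10]=0xF8 cont=1 payload=0x78=120: acc |= 120<<0 -> acc=120 shift=7
  byte[11]=0xEB cont=1 payload=0x6B=107: acc |= 107<<7 -> acc=13816 shift=14
  byte[12]=0x08 cont=0 payload=0x08=8: acc |= 8<<14 -> acc=144888 shift=21 [end]
Varint 5: bytes[10:13] = F8 EB 08 -> value 144888 (3 byte(s))
  byte[13]=0x34 cont=0 payload=0x34=52: acc |= 52<<0 -> acc=52 shift=7 [end]
Varint 6: bytes[13:14] = 34 -> value 52 (1 byte(s))

Answer: 7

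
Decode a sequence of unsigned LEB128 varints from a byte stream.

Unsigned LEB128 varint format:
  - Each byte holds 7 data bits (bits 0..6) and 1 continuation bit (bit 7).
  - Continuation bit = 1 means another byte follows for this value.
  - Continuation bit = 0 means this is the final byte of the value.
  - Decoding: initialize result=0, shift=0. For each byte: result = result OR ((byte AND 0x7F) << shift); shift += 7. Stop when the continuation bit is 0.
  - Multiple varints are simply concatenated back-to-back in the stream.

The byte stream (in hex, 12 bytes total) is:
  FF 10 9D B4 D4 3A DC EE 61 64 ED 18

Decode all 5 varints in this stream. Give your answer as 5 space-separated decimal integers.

  byte[0]=0xFF cont=1 payload=0x7F=127: acc |= 127<<0 -> acc=127 shift=7
  byte[1]=0x10 cont=0 payload=0x10=16: acc |= 16<<7 -> acc=2175 shift=14 [end]
Varint 1: bytes[0:2] = FF 10 -> value 2175 (2 byte(s))
  byte[2]=0x9D cont=1 payload=0x1D=29: acc |= 29<<0 -> acc=29 shift=7
  byte[3]=0xB4 cont=1 payload=0x34=52: acc |= 52<<7 -> acc=6685 shift=14
  byte[4]=0xD4 cont=1 payload=0x54=84: acc |= 84<<14 -> acc=1382941 shift=21
  byte[5]=0x3A cont=0 payload=0x3A=58: acc |= 58<<21 -> acc=123017757 shift=28 [end]
Varint 2: bytes[2:6] = 9D B4 D4 3A -> value 123017757 (4 byte(s))
  byte[6]=0xDC cont=1 payload=0x5C=92: acc |= 92<<0 -> acc=92 shift=7
  byte[7]=0xEE cont=1 payload=0x6E=110: acc |= 110<<7 -> acc=14172 shift=14
  byte[8]=0x61 cont=0 payload=0x61=97: acc |= 97<<14 -> acc=1603420 shift=21 [end]
Varint 3: bytes[6:9] = DC EE 61 -> value 1603420 (3 byte(s))
  byte[9]=0x64 cont=0 payload=0x64=100: acc |= 100<<0 -> acc=100 shift=7 [end]
Varint 4: bytes[9:10] = 64 -> value 100 (1 byte(s))
  byte[10]=0xED cont=1 payload=0x6D=109: acc |= 109<<0 -> acc=109 shift=7
  byte[11]=0x18 cont=0 payload=0x18=24: acc |= 24<<7 -> acc=3181 shift=14 [end]
Varint 5: bytes[10:12] = ED 18 -> value 3181 (2 byte(s))

Answer: 2175 123017757 1603420 100 3181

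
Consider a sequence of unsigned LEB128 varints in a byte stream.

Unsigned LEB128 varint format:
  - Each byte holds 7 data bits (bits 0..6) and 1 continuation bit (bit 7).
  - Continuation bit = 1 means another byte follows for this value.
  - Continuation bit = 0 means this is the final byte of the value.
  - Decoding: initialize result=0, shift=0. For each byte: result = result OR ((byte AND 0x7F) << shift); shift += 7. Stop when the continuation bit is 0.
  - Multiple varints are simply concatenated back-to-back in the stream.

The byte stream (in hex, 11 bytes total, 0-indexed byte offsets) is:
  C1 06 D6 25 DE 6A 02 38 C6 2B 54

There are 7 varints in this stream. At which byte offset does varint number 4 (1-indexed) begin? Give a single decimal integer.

  byte[0]=0xC1 cont=1 payload=0x41=65: acc |= 65<<0 -> acc=65 shift=7
  byte[1]=0x06 cont=0 payload=0x06=6: acc |= 6<<7 -> acc=833 shift=14 [end]
Varint 1: bytes[0:2] = C1 06 -> value 833 (2 byte(s))
  byte[2]=0xD6 cont=1 payload=0x56=86: acc |= 86<<0 -> acc=86 shift=7
  byte[3]=0x25 cont=0 payload=0x25=37: acc |= 37<<7 -> acc=4822 shift=14 [end]
Varint 2: bytes[2:4] = D6 25 -> value 4822 (2 byte(s))
  byte[4]=0xDE cont=1 payload=0x5E=94: acc |= 94<<0 -> acc=94 shift=7
  byte[5]=0x6A cont=0 payload=0x6A=106: acc |= 106<<7 -> acc=13662 shift=14 [end]
Varint 3: bytes[4:6] = DE 6A -> value 13662 (2 byte(s))
  byte[6]=0x02 cont=0 payload=0x02=2: acc |= 2<<0 -> acc=2 shift=7 [end]
Varint 4: bytes[6:7] = 02 -> value 2 (1 byte(s))
  byte[7]=0x38 cont=0 payload=0x38=56: acc |= 56<<0 -> acc=56 shift=7 [end]
Varint 5: bytes[7:8] = 38 -> value 56 (1 byte(s))
  byte[8]=0xC6 cont=1 payload=0x46=70: acc |= 70<<0 -> acc=70 shift=7
  byte[9]=0x2B cont=0 payload=0x2B=43: acc |= 43<<7 -> acc=5574 shift=14 [end]
Varint 6: bytes[8:10] = C6 2B -> value 5574 (2 byte(s))
  byte[10]=0x54 cont=0 payload=0x54=84: acc |= 84<<0 -> acc=84 shift=7 [end]
Varint 7: bytes[10:11] = 54 -> value 84 (1 byte(s))

Answer: 6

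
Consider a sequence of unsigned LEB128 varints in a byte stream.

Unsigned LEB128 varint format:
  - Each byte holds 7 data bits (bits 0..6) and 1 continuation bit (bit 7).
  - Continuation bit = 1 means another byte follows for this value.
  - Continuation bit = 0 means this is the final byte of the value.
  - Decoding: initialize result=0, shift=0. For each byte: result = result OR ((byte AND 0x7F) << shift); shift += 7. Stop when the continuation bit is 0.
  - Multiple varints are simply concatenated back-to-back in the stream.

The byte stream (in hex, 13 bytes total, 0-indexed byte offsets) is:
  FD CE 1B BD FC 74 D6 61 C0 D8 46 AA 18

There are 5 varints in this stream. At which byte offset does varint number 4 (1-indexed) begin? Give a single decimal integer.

Answer: 8

Derivation:
  byte[0]=0xFD cont=1 payload=0x7D=125: acc |= 125<<0 -> acc=125 shift=7
  byte[1]=0xCE cont=1 payload=0x4E=78: acc |= 78<<7 -> acc=10109 shift=14
  byte[2]=0x1B cont=0 payload=0x1B=27: acc |= 27<<14 -> acc=452477 shift=21 [end]
Varint 1: bytes[0:3] = FD CE 1B -> value 452477 (3 byte(s))
  byte[3]=0xBD cont=1 payload=0x3D=61: acc |= 61<<0 -> acc=61 shift=7
  byte[4]=0xFC cont=1 payload=0x7C=124: acc |= 124<<7 -> acc=15933 shift=14
  byte[5]=0x74 cont=0 payload=0x74=116: acc |= 116<<14 -> acc=1916477 shift=21 [end]
Varint 2: bytes[3:6] = BD FC 74 -> value 1916477 (3 byte(s))
  byte[6]=0xD6 cont=1 payload=0x56=86: acc |= 86<<0 -> acc=86 shift=7
  byte[7]=0x61 cont=0 payload=0x61=97: acc |= 97<<7 -> acc=12502 shift=14 [end]
Varint 3: bytes[6:8] = D6 61 -> value 12502 (2 byte(s))
  byte[8]=0xC0 cont=1 payload=0x40=64: acc |= 64<<0 -> acc=64 shift=7
  byte[9]=0xD8 cont=1 payload=0x58=88: acc |= 88<<7 -> acc=11328 shift=14
  byte[10]=0x46 cont=0 payload=0x46=70: acc |= 70<<14 -> acc=1158208 shift=21 [end]
Varint 4: bytes[8:11] = C0 D8 46 -> value 1158208 (3 byte(s))
  byte[11]=0xAA cont=1 payload=0x2A=42: acc |= 42<<0 -> acc=42 shift=7
  byte[12]=0x18 cont=0 payload=0x18=24: acc |= 24<<7 -> acc=3114 shift=14 [end]
Varint 5: bytes[11:13] = AA 18 -> value 3114 (2 byte(s))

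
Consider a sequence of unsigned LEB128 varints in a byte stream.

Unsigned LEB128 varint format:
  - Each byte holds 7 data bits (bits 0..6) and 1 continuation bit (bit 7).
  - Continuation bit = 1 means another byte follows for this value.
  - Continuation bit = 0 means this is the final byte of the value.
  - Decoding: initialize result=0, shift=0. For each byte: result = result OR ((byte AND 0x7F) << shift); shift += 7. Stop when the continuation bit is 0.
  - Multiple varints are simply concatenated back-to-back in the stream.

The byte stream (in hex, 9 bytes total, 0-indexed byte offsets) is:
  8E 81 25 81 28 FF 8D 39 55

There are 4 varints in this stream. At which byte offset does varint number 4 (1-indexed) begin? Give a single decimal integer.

Answer: 8

Derivation:
  byte[0]=0x8E cont=1 payload=0x0E=14: acc |= 14<<0 -> acc=14 shift=7
  byte[1]=0x81 cont=1 payload=0x01=1: acc |= 1<<7 -> acc=142 shift=14
  byte[2]=0x25 cont=0 payload=0x25=37: acc |= 37<<14 -> acc=606350 shift=21 [end]
Varint 1: bytes[0:3] = 8E 81 25 -> value 606350 (3 byte(s))
  byte[3]=0x81 cont=1 payload=0x01=1: acc |= 1<<0 -> acc=1 shift=7
  byte[4]=0x28 cont=0 payload=0x28=40: acc |= 40<<7 -> acc=5121 shift=14 [end]
Varint 2: bytes[3:5] = 81 28 -> value 5121 (2 byte(s))
  byte[5]=0xFF cont=1 payload=0x7F=127: acc |= 127<<0 -> acc=127 shift=7
  byte[6]=0x8D cont=1 payload=0x0D=13: acc |= 13<<7 -> acc=1791 shift=14
  byte[7]=0x39 cont=0 payload=0x39=57: acc |= 57<<14 -> acc=935679 shift=21 [end]
Varint 3: bytes[5:8] = FF 8D 39 -> value 935679 (3 byte(s))
  byte[8]=0x55 cont=0 payload=0x55=85: acc |= 85<<0 -> acc=85 shift=7 [end]
Varint 4: bytes[8:9] = 55 -> value 85 (1 byte(s))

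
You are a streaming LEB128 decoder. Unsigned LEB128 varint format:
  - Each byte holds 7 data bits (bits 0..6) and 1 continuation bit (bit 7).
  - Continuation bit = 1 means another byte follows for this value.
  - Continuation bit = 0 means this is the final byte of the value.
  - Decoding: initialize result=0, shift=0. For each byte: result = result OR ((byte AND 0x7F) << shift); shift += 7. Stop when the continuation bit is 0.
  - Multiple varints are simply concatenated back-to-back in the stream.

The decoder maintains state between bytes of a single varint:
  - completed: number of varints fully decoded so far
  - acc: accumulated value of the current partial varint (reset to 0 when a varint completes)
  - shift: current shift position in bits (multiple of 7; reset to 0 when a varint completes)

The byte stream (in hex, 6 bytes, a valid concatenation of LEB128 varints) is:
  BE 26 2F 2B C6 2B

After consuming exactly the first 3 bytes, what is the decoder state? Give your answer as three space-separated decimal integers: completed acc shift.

Answer: 2 0 0

Derivation:
byte[0]=0xBE cont=1 payload=0x3E: acc |= 62<<0 -> completed=0 acc=62 shift=7
byte[1]=0x26 cont=0 payload=0x26: varint #1 complete (value=4926); reset -> completed=1 acc=0 shift=0
byte[2]=0x2F cont=0 payload=0x2F: varint #2 complete (value=47); reset -> completed=2 acc=0 shift=0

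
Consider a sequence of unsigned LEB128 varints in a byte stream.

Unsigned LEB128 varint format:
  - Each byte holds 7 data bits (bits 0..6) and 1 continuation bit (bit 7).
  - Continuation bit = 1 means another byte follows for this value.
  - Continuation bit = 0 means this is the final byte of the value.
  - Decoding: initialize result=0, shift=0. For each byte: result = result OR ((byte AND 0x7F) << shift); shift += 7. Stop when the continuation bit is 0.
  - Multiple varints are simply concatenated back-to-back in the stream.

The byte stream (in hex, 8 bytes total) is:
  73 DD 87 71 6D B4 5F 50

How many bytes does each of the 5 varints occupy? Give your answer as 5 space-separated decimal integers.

  byte[0]=0x73 cont=0 payload=0x73=115: acc |= 115<<0 -> acc=115 shift=7 [end]
Varint 1: bytes[0:1] = 73 -> value 115 (1 byte(s))
  byte[1]=0xDD cont=1 payload=0x5D=93: acc |= 93<<0 -> acc=93 shift=7
  byte[2]=0x87 cont=1 payload=0x07=7: acc |= 7<<7 -> acc=989 shift=14
  byte[3]=0x71 cont=0 payload=0x71=113: acc |= 113<<14 -> acc=1852381 shift=21 [end]
Varint 2: bytes[1:4] = DD 87 71 -> value 1852381 (3 byte(s))
  byte[4]=0x6D cont=0 payload=0x6D=109: acc |= 109<<0 -> acc=109 shift=7 [end]
Varint 3: bytes[4:5] = 6D -> value 109 (1 byte(s))
  byte[5]=0xB4 cont=1 payload=0x34=52: acc |= 52<<0 -> acc=52 shift=7
  byte[6]=0x5F cont=0 payload=0x5F=95: acc |= 95<<7 -> acc=12212 shift=14 [end]
Varint 4: bytes[5:7] = B4 5F -> value 12212 (2 byte(s))
  byte[7]=0x50 cont=0 payload=0x50=80: acc |= 80<<0 -> acc=80 shift=7 [end]
Varint 5: bytes[7:8] = 50 -> value 80 (1 byte(s))

Answer: 1 3 1 2 1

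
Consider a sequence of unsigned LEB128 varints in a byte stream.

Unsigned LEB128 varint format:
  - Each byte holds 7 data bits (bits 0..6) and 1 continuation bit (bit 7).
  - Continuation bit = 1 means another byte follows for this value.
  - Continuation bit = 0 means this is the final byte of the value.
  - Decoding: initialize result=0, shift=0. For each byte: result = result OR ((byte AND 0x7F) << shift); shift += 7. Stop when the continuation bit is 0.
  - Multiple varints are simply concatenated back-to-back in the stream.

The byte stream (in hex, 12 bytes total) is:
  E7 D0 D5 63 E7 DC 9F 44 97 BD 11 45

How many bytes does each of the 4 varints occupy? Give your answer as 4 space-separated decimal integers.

Answer: 4 4 3 1

Derivation:
  byte[0]=0xE7 cont=1 payload=0x67=103: acc |= 103<<0 -> acc=103 shift=7
  byte[1]=0xD0 cont=1 payload=0x50=80: acc |= 80<<7 -> acc=10343 shift=14
  byte[2]=0xD5 cont=1 payload=0x55=85: acc |= 85<<14 -> acc=1402983 shift=21
  byte[3]=0x63 cont=0 payload=0x63=99: acc |= 99<<21 -> acc=209021031 shift=28 [end]
Varint 1: bytes[0:4] = E7 D0 D5 63 -> value 209021031 (4 byte(s))
  byte[4]=0xE7 cont=1 payload=0x67=103: acc |= 103<<0 -> acc=103 shift=7
  byte[5]=0xDC cont=1 payload=0x5C=92: acc |= 92<<7 -> acc=11879 shift=14
  byte[6]=0x9F cont=1 payload=0x1F=31: acc |= 31<<14 -> acc=519783 shift=21
  byte[7]=0x44 cont=0 payload=0x44=68: acc |= 68<<21 -> acc=143126119 shift=28 [end]
Varint 2: bytes[4:8] = E7 DC 9F 44 -> value 143126119 (4 byte(s))
  byte[8]=0x97 cont=1 payload=0x17=23: acc |= 23<<0 -> acc=23 shift=7
  byte[9]=0xBD cont=1 payload=0x3D=61: acc |= 61<<7 -> acc=7831 shift=14
  byte[10]=0x11 cont=0 payload=0x11=17: acc |= 17<<14 -> acc=286359 shift=21 [end]
Varint 3: bytes[8:11] = 97 BD 11 -> value 286359 (3 byte(s))
  byte[11]=0x45 cont=0 payload=0x45=69: acc |= 69<<0 -> acc=69 shift=7 [end]
Varint 4: bytes[11:12] = 45 -> value 69 (1 byte(s))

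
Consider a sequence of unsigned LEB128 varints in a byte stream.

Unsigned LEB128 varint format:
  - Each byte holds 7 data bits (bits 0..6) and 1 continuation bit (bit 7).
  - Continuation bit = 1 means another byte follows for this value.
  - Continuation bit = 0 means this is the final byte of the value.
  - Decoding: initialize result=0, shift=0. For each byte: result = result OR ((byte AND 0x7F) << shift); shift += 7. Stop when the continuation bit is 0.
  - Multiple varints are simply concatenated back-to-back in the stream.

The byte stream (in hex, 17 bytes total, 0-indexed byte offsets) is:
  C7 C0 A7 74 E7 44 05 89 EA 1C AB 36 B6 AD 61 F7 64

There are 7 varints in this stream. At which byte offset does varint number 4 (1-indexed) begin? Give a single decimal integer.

Answer: 7

Derivation:
  byte[0]=0xC7 cont=1 payload=0x47=71: acc |= 71<<0 -> acc=71 shift=7
  byte[1]=0xC0 cont=1 payload=0x40=64: acc |= 64<<7 -> acc=8263 shift=14
  byte[2]=0xA7 cont=1 payload=0x27=39: acc |= 39<<14 -> acc=647239 shift=21
  byte[3]=0x74 cont=0 payload=0x74=116: acc |= 116<<21 -> acc=243916871 shift=28 [end]
Varint 1: bytes[0:4] = C7 C0 A7 74 -> value 243916871 (4 byte(s))
  byte[4]=0xE7 cont=1 payload=0x67=103: acc |= 103<<0 -> acc=103 shift=7
  byte[5]=0x44 cont=0 payload=0x44=68: acc |= 68<<7 -> acc=8807 shift=14 [end]
Varint 2: bytes[4:6] = E7 44 -> value 8807 (2 byte(s))
  byte[6]=0x05 cont=0 payload=0x05=5: acc |= 5<<0 -> acc=5 shift=7 [end]
Varint 3: bytes[6:7] = 05 -> value 5 (1 byte(s))
  byte[7]=0x89 cont=1 payload=0x09=9: acc |= 9<<0 -> acc=9 shift=7
  byte[8]=0xEA cont=1 payload=0x6A=106: acc |= 106<<7 -> acc=13577 shift=14
  byte[9]=0x1C cont=0 payload=0x1C=28: acc |= 28<<14 -> acc=472329 shift=21 [end]
Varint 4: bytes[7:10] = 89 EA 1C -> value 472329 (3 byte(s))
  byte[10]=0xAB cont=1 payload=0x2B=43: acc |= 43<<0 -> acc=43 shift=7
  byte[11]=0x36 cont=0 payload=0x36=54: acc |= 54<<7 -> acc=6955 shift=14 [end]
Varint 5: bytes[10:12] = AB 36 -> value 6955 (2 byte(s))
  byte[12]=0xB6 cont=1 payload=0x36=54: acc |= 54<<0 -> acc=54 shift=7
  byte[13]=0xAD cont=1 payload=0x2D=45: acc |= 45<<7 -> acc=5814 shift=14
  byte[14]=0x61 cont=0 payload=0x61=97: acc |= 97<<14 -> acc=1595062 shift=21 [end]
Varint 6: bytes[12:15] = B6 AD 61 -> value 1595062 (3 byte(s))
  byte[15]=0xF7 cont=1 payload=0x77=119: acc |= 119<<0 -> acc=119 shift=7
  byte[16]=0x64 cont=0 payload=0x64=100: acc |= 100<<7 -> acc=12919 shift=14 [end]
Varint 7: bytes[15:17] = F7 64 -> value 12919 (2 byte(s))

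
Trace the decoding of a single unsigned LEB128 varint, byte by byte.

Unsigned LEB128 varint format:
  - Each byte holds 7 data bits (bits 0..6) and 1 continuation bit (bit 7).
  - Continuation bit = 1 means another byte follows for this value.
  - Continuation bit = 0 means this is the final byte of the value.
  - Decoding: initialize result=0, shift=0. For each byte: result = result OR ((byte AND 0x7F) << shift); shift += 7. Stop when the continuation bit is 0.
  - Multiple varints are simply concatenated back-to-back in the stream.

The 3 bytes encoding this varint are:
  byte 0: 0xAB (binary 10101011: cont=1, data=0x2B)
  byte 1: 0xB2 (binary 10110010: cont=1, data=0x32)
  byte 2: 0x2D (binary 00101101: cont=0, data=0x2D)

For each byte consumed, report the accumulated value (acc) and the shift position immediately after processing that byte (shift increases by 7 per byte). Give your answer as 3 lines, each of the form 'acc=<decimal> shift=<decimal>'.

Answer: acc=43 shift=7
acc=6443 shift=14
acc=743723 shift=21

Derivation:
byte 0=0xAB: payload=0x2B=43, contrib = 43<<0 = 43; acc -> 43, shift -> 7
byte 1=0xB2: payload=0x32=50, contrib = 50<<7 = 6400; acc -> 6443, shift -> 14
byte 2=0x2D: payload=0x2D=45, contrib = 45<<14 = 737280; acc -> 743723, shift -> 21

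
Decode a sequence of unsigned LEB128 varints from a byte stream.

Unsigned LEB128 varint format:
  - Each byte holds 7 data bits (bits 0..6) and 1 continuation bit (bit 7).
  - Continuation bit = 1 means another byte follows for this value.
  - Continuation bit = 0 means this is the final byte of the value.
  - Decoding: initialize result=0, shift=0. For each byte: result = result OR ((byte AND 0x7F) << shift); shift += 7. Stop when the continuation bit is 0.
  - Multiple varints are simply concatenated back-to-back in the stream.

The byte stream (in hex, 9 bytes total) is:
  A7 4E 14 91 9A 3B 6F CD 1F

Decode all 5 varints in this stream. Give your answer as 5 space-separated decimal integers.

  byte[0]=0xA7 cont=1 payload=0x27=39: acc |= 39<<0 -> acc=39 shift=7
  byte[1]=0x4E cont=0 payload=0x4E=78: acc |= 78<<7 -> acc=10023 shift=14 [end]
Varint 1: bytes[0:2] = A7 4E -> value 10023 (2 byte(s))
  byte[2]=0x14 cont=0 payload=0x14=20: acc |= 20<<0 -> acc=20 shift=7 [end]
Varint 2: bytes[2:3] = 14 -> value 20 (1 byte(s))
  byte[3]=0x91 cont=1 payload=0x11=17: acc |= 17<<0 -> acc=17 shift=7
  byte[4]=0x9A cont=1 payload=0x1A=26: acc |= 26<<7 -> acc=3345 shift=14
  byte[5]=0x3B cont=0 payload=0x3B=59: acc |= 59<<14 -> acc=970001 shift=21 [end]
Varint 3: bytes[3:6] = 91 9A 3B -> value 970001 (3 byte(s))
  byte[6]=0x6F cont=0 payload=0x6F=111: acc |= 111<<0 -> acc=111 shift=7 [end]
Varint 4: bytes[6:7] = 6F -> value 111 (1 byte(s))
  byte[7]=0xCD cont=1 payload=0x4D=77: acc |= 77<<0 -> acc=77 shift=7
  byte[8]=0x1F cont=0 payload=0x1F=31: acc |= 31<<7 -> acc=4045 shift=14 [end]
Varint 5: bytes[7:9] = CD 1F -> value 4045 (2 byte(s))

Answer: 10023 20 970001 111 4045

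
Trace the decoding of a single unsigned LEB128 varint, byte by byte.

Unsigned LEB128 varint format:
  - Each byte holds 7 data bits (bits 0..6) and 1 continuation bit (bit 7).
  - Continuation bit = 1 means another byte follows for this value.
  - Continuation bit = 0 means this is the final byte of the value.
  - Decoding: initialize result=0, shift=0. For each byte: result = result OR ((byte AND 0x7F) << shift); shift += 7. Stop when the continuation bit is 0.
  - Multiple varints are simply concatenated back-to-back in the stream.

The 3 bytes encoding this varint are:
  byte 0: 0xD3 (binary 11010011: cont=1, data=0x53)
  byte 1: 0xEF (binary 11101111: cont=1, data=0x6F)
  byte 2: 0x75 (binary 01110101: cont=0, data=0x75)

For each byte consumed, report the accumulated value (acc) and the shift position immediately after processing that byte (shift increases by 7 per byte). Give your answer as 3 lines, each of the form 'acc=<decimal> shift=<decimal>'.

Answer: acc=83 shift=7
acc=14291 shift=14
acc=1931219 shift=21

Derivation:
byte 0=0xD3: payload=0x53=83, contrib = 83<<0 = 83; acc -> 83, shift -> 7
byte 1=0xEF: payload=0x6F=111, contrib = 111<<7 = 14208; acc -> 14291, shift -> 14
byte 2=0x75: payload=0x75=117, contrib = 117<<14 = 1916928; acc -> 1931219, shift -> 21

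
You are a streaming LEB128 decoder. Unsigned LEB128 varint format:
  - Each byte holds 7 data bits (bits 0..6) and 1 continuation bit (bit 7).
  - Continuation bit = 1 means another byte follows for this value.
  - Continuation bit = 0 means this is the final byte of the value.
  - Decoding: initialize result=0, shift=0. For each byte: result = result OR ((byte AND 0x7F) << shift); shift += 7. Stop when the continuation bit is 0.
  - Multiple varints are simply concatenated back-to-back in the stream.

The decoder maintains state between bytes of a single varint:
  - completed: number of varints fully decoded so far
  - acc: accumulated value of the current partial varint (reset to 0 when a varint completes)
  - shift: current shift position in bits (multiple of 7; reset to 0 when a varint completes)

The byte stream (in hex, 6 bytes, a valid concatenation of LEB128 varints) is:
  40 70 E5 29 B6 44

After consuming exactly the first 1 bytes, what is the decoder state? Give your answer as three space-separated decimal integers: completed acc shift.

byte[0]=0x40 cont=0 payload=0x40: varint #1 complete (value=64); reset -> completed=1 acc=0 shift=0

Answer: 1 0 0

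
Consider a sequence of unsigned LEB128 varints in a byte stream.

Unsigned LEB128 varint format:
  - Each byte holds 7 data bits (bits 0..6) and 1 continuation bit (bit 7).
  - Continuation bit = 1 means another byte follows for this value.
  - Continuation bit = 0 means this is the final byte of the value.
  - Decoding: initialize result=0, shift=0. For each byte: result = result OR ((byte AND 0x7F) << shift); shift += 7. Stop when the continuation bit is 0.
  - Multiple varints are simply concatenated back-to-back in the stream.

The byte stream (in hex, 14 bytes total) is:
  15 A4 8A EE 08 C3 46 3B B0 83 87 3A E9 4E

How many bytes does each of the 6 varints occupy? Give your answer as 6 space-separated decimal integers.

Answer: 1 4 2 1 4 2

Derivation:
  byte[0]=0x15 cont=0 payload=0x15=21: acc |= 21<<0 -> acc=21 shift=7 [end]
Varint 1: bytes[0:1] = 15 -> value 21 (1 byte(s))
  byte[1]=0xA4 cont=1 payload=0x24=36: acc |= 36<<0 -> acc=36 shift=7
  byte[2]=0x8A cont=1 payload=0x0A=10: acc |= 10<<7 -> acc=1316 shift=14
  byte[3]=0xEE cont=1 payload=0x6E=110: acc |= 110<<14 -> acc=1803556 shift=21
  byte[4]=0x08 cont=0 payload=0x08=8: acc |= 8<<21 -> acc=18580772 shift=28 [end]
Varint 2: bytes[1:5] = A4 8A EE 08 -> value 18580772 (4 byte(s))
  byte[5]=0xC3 cont=1 payload=0x43=67: acc |= 67<<0 -> acc=67 shift=7
  byte[6]=0x46 cont=0 payload=0x46=70: acc |= 70<<7 -> acc=9027 shift=14 [end]
Varint 3: bytes[5:7] = C3 46 -> value 9027 (2 byte(s))
  byte[7]=0x3B cont=0 payload=0x3B=59: acc |= 59<<0 -> acc=59 shift=7 [end]
Varint 4: bytes[7:8] = 3B -> value 59 (1 byte(s))
  byte[8]=0xB0 cont=1 payload=0x30=48: acc |= 48<<0 -> acc=48 shift=7
  byte[9]=0x83 cont=1 payload=0x03=3: acc |= 3<<7 -> acc=432 shift=14
  byte[10]=0x87 cont=1 payload=0x07=7: acc |= 7<<14 -> acc=115120 shift=21
  byte[11]=0x3A cont=0 payload=0x3A=58: acc |= 58<<21 -> acc=121749936 shift=28 [end]
Varint 5: bytes[8:12] = B0 83 87 3A -> value 121749936 (4 byte(s))
  byte[12]=0xE9 cont=1 payload=0x69=105: acc |= 105<<0 -> acc=105 shift=7
  byte[13]=0x4E cont=0 payload=0x4E=78: acc |= 78<<7 -> acc=10089 shift=14 [end]
Varint 6: bytes[12:14] = E9 4E -> value 10089 (2 byte(s))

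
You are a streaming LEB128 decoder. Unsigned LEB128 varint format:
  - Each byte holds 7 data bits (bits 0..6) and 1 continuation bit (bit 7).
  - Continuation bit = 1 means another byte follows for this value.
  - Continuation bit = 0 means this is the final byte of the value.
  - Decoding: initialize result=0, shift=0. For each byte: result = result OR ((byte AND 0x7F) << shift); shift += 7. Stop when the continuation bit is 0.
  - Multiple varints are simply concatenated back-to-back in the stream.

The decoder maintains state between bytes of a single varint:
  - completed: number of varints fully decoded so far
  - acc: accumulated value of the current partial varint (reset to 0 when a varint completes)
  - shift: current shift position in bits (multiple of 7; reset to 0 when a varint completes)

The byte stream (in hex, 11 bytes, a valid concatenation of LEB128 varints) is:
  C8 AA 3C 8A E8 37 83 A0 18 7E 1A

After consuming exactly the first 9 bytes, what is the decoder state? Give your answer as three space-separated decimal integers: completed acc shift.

byte[0]=0xC8 cont=1 payload=0x48: acc |= 72<<0 -> completed=0 acc=72 shift=7
byte[1]=0xAA cont=1 payload=0x2A: acc |= 42<<7 -> completed=0 acc=5448 shift=14
byte[2]=0x3C cont=0 payload=0x3C: varint #1 complete (value=988488); reset -> completed=1 acc=0 shift=0
byte[3]=0x8A cont=1 payload=0x0A: acc |= 10<<0 -> completed=1 acc=10 shift=7
byte[4]=0xE8 cont=1 payload=0x68: acc |= 104<<7 -> completed=1 acc=13322 shift=14
byte[5]=0x37 cont=0 payload=0x37: varint #2 complete (value=914442); reset -> completed=2 acc=0 shift=0
byte[6]=0x83 cont=1 payload=0x03: acc |= 3<<0 -> completed=2 acc=3 shift=7
byte[7]=0xA0 cont=1 payload=0x20: acc |= 32<<7 -> completed=2 acc=4099 shift=14
byte[8]=0x18 cont=0 payload=0x18: varint #3 complete (value=397315); reset -> completed=3 acc=0 shift=0

Answer: 3 0 0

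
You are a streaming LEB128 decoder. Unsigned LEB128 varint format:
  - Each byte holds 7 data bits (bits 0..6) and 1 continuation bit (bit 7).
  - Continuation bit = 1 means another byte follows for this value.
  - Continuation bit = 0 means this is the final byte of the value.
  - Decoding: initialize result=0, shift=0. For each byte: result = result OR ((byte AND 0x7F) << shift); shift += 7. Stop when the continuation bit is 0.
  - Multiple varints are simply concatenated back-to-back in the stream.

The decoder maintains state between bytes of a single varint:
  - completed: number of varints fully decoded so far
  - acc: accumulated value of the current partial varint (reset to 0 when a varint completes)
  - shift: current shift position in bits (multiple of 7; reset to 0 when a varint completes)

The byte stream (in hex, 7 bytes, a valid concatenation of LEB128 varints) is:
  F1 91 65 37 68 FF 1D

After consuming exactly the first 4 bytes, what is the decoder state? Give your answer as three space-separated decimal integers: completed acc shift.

byte[0]=0xF1 cont=1 payload=0x71: acc |= 113<<0 -> completed=0 acc=113 shift=7
byte[1]=0x91 cont=1 payload=0x11: acc |= 17<<7 -> completed=0 acc=2289 shift=14
byte[2]=0x65 cont=0 payload=0x65: varint #1 complete (value=1657073); reset -> completed=1 acc=0 shift=0
byte[3]=0x37 cont=0 payload=0x37: varint #2 complete (value=55); reset -> completed=2 acc=0 shift=0

Answer: 2 0 0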